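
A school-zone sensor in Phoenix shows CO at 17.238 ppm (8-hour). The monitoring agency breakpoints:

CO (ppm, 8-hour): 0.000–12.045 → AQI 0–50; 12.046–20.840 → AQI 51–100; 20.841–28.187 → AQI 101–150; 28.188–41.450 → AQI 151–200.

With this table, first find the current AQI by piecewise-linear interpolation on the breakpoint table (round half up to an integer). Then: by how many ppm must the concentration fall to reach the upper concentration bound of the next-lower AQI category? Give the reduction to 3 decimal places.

5.193

CO 17.238: bracket 12.046–20.840 → index 51–100; slope 49/8.794, offset 5.192.
AQI = 51 + 49/8.794·5.192 ≈ 79.93 ⇒ 80.
Current AQI 80 is in the Moderate range (51–100). The next-lower category tops out at AQI 50, whose upper concentration bound is 12.045 ppm.
Reduction needed = 17.238 − 12.045 = 5.193 ppm.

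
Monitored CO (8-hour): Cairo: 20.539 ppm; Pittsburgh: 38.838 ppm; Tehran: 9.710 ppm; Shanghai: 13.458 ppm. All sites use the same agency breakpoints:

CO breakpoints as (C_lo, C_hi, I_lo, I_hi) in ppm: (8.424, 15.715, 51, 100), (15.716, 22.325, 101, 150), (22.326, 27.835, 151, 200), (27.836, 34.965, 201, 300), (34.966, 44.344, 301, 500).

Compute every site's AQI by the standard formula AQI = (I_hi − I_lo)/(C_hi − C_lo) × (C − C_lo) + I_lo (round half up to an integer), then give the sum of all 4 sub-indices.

Cairo 20.539: bracket 15.716–22.325 → index 101–150; slope 49/6.609, offset 4.823.
AQI = 101 + 49/6.609·4.823 ≈ 136.76 ⇒ 137.
Pittsburgh: row 34.966–44.344 (AQI 301–500). (500−301)·(38.838−34.966)/(44.344−34.966) + 301 = 199·3.872/9.378 + 301 ≈ 383.16 → 383.
Tehran 9.710: bracket 8.424–15.715 → index 51–100; slope 49/7.291, offset 1.286.
AQI = 51 + 49/7.291·1.286 ≈ 59.64 ⇒ 60.
Shanghai: 13.458 lies in 8.424–15.715, so I_lo=51, I_hi=100, C_lo=8.424, C_hi=15.715.
(100−51)/(15.715−8.424) × (13.458−8.424) + 51 = 49/7.291 × 5.034 + 51 ≈ 84.83 → 85.
AQIs: Cairo=137, Pittsburgh=383, Tehran=60, Shanghai=85. Sum = 137 + 383 + 60 + 85 = 665.

665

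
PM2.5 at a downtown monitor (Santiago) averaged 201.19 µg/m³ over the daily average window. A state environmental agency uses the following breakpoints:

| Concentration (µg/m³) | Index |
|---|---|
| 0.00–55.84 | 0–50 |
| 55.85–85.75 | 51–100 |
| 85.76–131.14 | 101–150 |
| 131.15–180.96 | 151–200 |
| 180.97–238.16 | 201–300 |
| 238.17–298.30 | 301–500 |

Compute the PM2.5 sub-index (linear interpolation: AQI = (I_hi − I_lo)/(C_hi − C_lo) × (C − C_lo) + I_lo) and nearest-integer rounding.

PM2.5: 201.19 lies in 180.97–238.16, so I_lo=201, I_hi=300, C_lo=180.97, C_hi=238.16.
(300−201)/(238.16−180.97) × (201.19−180.97) + 201 = 99/57.19 × 20.22 + 201 ≈ 236.00 → 236.

236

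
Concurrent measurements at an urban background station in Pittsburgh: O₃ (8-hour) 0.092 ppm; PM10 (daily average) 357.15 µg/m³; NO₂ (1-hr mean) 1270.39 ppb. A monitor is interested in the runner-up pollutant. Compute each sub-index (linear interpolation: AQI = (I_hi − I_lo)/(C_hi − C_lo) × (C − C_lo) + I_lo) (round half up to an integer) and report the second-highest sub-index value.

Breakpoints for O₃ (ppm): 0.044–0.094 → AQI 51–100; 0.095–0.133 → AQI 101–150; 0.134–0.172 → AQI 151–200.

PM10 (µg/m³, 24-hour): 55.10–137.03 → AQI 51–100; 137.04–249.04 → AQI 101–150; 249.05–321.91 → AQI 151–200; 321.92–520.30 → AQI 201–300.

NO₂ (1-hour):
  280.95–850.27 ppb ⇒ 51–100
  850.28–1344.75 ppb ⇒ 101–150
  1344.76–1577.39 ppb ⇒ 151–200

143

O₃ 0.092: bracket 0.044–0.094 → index 51–100; slope 49/0.050, offset 0.048.
AQI = 51 + 49/0.050·0.048 ≈ 98.04 ⇒ 98.
PM10: 357.15 ∈ [321.92, 520.30] ↔ index [201, 300].
201 + (357.15−321.92)·(300−201)/(520.30−321.92) = 201 + 35.23·99/198.38 ≈ 218.58, so AQI = 219.
NO₂: 1270.39 ∈ [850.28, 1344.75] ↔ index [101, 150].
101 + (1270.39−850.28)·(150−101)/(1344.75−850.28) = 101 + 420.11·49/494.47 ≈ 142.63, so AQI = 143.
Sub-indices: O₃→98, PM10→219, NO₂→143. Ranked high→low: 219, 143, 98. Second-highest sub-index = 143.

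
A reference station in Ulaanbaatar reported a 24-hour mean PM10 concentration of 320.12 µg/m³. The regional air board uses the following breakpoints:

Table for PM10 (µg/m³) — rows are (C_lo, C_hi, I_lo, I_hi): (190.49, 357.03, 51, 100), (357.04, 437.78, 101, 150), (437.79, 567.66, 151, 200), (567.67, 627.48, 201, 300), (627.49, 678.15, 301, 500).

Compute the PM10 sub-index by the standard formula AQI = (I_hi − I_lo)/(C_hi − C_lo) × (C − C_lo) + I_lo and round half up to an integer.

PM10 320.12: bracket 190.49–357.03 → index 51–100; slope 49/166.54, offset 129.63.
AQI = 51 + 49/166.54·129.63 ≈ 89.14 ⇒ 89.

89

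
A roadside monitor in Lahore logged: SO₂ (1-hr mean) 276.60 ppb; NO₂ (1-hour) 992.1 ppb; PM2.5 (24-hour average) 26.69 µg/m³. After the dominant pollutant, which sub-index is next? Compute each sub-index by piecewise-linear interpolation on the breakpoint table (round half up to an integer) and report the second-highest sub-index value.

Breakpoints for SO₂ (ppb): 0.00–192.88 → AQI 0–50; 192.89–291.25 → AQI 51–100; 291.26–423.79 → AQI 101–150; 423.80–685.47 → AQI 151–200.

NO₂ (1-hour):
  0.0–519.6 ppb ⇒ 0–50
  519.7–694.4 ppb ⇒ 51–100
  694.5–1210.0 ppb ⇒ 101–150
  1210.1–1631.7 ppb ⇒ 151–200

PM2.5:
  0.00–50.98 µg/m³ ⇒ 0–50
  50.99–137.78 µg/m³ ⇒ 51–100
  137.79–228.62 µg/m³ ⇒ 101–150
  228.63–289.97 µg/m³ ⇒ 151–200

93

SO₂ 276.60: bracket 192.89–291.25 → index 51–100; slope 49/98.36, offset 83.71.
AQI = 51 + 49/98.36·83.71 ≈ 92.70 ⇒ 93.
NO₂: row 694.5–1210.0 (AQI 101–150). (150−101)·(992.1−694.5)/(1210.0−694.5) + 101 = 49·297.6/515.5 + 101 ≈ 129.29 → 129.
PM2.5: 26.69 lies in 0.00–50.98, so I_lo=0, I_hi=50, C_lo=0.00, C_hi=50.98.
(50−0)/(50.98−0.00) × (26.69−0.00) + 0 = 50/50.98 × 26.69 + 0 ≈ 26.18 → 26.
Sub-indices: SO₂→93, NO₂→129, PM2.5→26. Ranked high→low: 129, 93, 26. Second-highest sub-index = 93.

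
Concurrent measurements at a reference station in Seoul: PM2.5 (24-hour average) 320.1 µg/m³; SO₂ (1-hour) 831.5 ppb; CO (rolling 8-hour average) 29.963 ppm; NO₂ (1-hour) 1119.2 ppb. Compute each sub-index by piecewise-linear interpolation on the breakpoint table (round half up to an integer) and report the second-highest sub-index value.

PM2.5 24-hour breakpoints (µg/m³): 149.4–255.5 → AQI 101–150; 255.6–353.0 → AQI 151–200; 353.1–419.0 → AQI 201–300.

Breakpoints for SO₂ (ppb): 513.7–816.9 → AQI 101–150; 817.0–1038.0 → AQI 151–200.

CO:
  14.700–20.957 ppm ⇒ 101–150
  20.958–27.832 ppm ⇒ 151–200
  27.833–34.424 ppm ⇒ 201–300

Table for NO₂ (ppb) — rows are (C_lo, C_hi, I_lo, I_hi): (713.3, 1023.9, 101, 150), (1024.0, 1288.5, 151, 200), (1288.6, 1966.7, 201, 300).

PM2.5: 320.1 lies in 255.6–353.0, so I_lo=151, I_hi=200, C_lo=255.6, C_hi=353.0.
(200−151)/(353.0−255.6) × (320.1−255.6) + 151 = 49/97.4 × 64.5 + 151 ≈ 183.45 → 183.
SO₂: 831.5 lies in 817.0–1038.0, so I_lo=151, I_hi=200, C_lo=817.0, C_hi=1038.0.
(200−151)/(1038.0−817.0) × (831.5−817.0) + 151 = 49/221.0 × 14.5 + 151 ≈ 154.21 → 154.
CO 29.963: bracket 27.833–34.424 → index 201–300; slope 99/6.591, offset 2.130.
AQI = 201 + 99/6.591·2.130 ≈ 232.99 ⇒ 233.
NO₂: row 1024.0–1288.5 (AQI 151–200). (200−151)·(1119.2−1024.0)/(1288.5−1024.0) + 151 = 49·95.2/264.5 + 151 ≈ 168.64 → 169.
Sub-indices: PM2.5→183, SO₂→154, CO→233, NO₂→169. Ranked high→low: 233, 183, 169, 154. Second-highest sub-index = 183.

183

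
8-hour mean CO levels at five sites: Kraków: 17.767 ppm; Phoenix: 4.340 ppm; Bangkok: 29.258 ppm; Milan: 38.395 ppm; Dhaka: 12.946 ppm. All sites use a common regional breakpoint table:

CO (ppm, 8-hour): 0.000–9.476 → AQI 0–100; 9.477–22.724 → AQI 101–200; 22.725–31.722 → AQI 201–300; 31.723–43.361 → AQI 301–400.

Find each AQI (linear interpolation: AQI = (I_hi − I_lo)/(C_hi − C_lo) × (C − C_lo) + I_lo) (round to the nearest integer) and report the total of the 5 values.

967

Kraków: row 9.477–22.724 (AQI 101–200). (200−101)·(17.767−9.477)/(22.724−9.477) + 101 = 99·8.290/13.247 + 101 ≈ 162.95 → 163.
Phoenix: 4.340 lies in 0.000–9.476, so I_lo=0, I_hi=100, C_lo=0.000, C_hi=9.476.
(100−0)/(9.476−0.000) × (4.340−0.000) + 0 = 100/9.476 × 4.340 + 0 ≈ 45.80 → 46.
Bangkok: row 22.725–31.722 (AQI 201–300). (300−201)·(29.258−22.725)/(31.722−22.725) + 201 = 99·6.533/8.997 + 201 ≈ 272.89 → 273.
Milan: 38.395 ∈ [31.723, 43.361] ↔ index [301, 400].
301 + (38.395−31.723)·(400−301)/(43.361−31.723) = 301 + 6.672·99/11.638 ≈ 357.76, so AQI = 358.
Dhaka: 12.946 ∈ [9.477, 22.724] ↔ index [101, 200].
101 + (12.946−9.477)·(200−101)/(22.724−9.477) = 101 + 3.469·99/13.247 ≈ 126.93, so AQI = 127.
AQIs: Kraków=163, Phoenix=46, Bangkok=273, Milan=358, Dhaka=127. Sum = 163 + 46 + 273 + 358 + 127 = 967.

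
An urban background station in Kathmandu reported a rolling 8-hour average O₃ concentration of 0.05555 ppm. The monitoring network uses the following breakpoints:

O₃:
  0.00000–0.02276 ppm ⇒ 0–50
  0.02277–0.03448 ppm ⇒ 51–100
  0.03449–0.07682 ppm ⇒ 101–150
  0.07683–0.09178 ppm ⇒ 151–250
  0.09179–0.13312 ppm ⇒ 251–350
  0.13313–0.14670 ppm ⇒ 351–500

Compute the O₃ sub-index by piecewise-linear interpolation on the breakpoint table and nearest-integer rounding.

O₃: row 0.03449–0.07682 (AQI 101–150). (150−101)·(0.05555−0.03449)/(0.07682−0.03449) + 101 = 49·0.02106/0.04233 + 101 ≈ 125.38 → 125.

125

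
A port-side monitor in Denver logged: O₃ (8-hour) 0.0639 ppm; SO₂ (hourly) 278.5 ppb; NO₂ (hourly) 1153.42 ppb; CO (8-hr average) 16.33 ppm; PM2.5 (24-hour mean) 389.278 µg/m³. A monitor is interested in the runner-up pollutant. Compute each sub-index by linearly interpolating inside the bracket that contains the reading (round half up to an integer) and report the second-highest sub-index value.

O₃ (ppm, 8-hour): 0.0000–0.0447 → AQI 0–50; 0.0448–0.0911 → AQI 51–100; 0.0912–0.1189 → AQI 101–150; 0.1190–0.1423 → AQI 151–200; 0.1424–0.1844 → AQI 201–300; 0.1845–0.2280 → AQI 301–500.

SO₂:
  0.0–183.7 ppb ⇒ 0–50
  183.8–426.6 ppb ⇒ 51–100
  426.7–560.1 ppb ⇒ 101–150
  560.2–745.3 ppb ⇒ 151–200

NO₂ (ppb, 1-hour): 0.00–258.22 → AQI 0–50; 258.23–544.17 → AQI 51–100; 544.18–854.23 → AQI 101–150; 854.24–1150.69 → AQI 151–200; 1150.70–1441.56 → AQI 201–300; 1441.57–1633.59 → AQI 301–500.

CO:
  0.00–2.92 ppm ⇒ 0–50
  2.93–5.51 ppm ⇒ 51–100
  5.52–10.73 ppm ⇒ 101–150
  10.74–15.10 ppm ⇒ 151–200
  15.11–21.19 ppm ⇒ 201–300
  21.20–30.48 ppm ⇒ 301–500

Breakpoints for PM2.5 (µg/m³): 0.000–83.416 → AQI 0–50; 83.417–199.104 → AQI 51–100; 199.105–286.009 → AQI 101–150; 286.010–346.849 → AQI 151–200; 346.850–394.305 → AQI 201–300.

O₃: row 0.0448–0.0911 (AQI 51–100). (100−51)·(0.0639−0.0448)/(0.0911−0.0448) + 51 = 49·0.0191/0.0463 + 51 ≈ 71.21 → 71.
SO₂ 278.5: bracket 183.8–426.6 → index 51–100; slope 49/242.8, offset 94.7.
AQI = 51 + 49/242.8·94.7 ≈ 70.11 ⇒ 70.
NO₂: row 1150.70–1441.56 (AQI 201–300). (300−201)·(1153.42−1150.70)/(1441.56−1150.70) + 201 = 99·2.72/290.86 + 201 ≈ 201.93 → 202.
CO: row 15.11–21.19 (AQI 201–300). (300−201)·(16.33−15.11)/(21.19−15.11) + 201 = 99·1.22/6.08 + 201 ≈ 220.87 → 221.
PM2.5: row 346.850–394.305 (AQI 201–300). (300−201)·(389.278−346.850)/(394.305−346.850) + 201 = 99·42.428/47.455 + 201 ≈ 289.51 → 290.
Sub-indices: O₃→71, SO₂→70, NO₂→202, CO→221, PM2.5→290. Ranked high→low: 290, 221, 202, 71, 70. Second-highest sub-index = 221.

221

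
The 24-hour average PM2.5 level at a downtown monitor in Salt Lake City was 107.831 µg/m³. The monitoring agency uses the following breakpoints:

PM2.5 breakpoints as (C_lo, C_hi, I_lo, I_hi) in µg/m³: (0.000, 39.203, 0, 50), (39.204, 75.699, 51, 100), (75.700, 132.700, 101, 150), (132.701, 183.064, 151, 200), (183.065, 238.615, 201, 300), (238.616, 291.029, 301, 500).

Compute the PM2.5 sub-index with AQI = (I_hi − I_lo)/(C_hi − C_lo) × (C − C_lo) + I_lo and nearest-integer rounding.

PM2.5: 107.831 lies in 75.700–132.700, so I_lo=101, I_hi=150, C_lo=75.700, C_hi=132.700.
(150−101)/(132.700−75.700) × (107.831−75.700) + 101 = 49/57.000 × 32.131 + 101 ≈ 128.62 → 129.

129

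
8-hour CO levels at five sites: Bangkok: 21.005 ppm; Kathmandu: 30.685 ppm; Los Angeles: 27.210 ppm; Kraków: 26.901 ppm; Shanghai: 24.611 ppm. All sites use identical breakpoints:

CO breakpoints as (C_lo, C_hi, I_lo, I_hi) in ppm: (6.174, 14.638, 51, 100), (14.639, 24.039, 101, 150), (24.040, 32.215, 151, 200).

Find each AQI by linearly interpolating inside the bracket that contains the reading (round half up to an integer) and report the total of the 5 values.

Bangkok: row 14.639–24.039 (AQI 101–150). (150−101)·(21.005−14.639)/(24.039−14.639) + 101 = 49·6.366/9.400 + 101 ≈ 134.18 → 134.
Kathmandu: 30.685 lies in 24.040–32.215, so I_lo=151, I_hi=200, C_lo=24.040, C_hi=32.215.
(200−151)/(32.215−24.040) × (30.685−24.040) + 151 = 49/8.175 × 6.645 + 151 ≈ 190.83 → 191.
Los Angeles: 27.210 ∈ [24.040, 32.215] ↔ index [151, 200].
151 + (27.210−24.040)·(200−151)/(32.215−24.040) = 151 + 3.170·49/8.175 ≈ 170.00, so AQI = 170.
Kraków 26.901: bracket 24.040–32.215 → index 151–200; slope 49/8.175, offset 2.861.
AQI = 151 + 49/8.175·2.861 ≈ 168.15 ⇒ 168.
Shanghai: 24.611 lies in 24.040–32.215, so I_lo=151, I_hi=200, C_lo=24.040, C_hi=32.215.
(200−151)/(32.215−24.040) × (24.611−24.040) + 151 = 49/8.175 × 0.571 + 151 ≈ 154.42 → 154.
AQIs: Bangkok=134, Kathmandu=191, Los Angeles=170, Kraków=168, Shanghai=154. Sum = 134 + 191 + 170 + 168 + 154 = 817.

817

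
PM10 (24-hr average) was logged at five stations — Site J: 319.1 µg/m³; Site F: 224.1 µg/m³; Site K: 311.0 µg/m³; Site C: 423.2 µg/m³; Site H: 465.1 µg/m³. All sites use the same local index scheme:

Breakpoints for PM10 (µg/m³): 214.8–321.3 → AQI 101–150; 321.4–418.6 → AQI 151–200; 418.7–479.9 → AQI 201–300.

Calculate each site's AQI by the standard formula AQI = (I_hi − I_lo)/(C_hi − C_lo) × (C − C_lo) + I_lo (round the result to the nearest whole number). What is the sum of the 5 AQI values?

883

Site J: row 214.8–321.3 (AQI 101–150). (150−101)·(319.1−214.8)/(321.3−214.8) + 101 = 49·104.3/106.5 + 101 ≈ 148.99 → 149.
Site F: 224.1 ∈ [214.8, 321.3] ↔ index [101, 150].
101 + (224.1−214.8)·(150−101)/(321.3−214.8) = 101 + 9.3·49/106.5 ≈ 105.28, so AQI = 105.
Site K: row 214.8–321.3 (AQI 101–150). (150−101)·(311.0−214.8)/(321.3−214.8) + 101 = 49·96.2/106.5 + 101 ≈ 145.26 → 145.
Site C 423.2: bracket 418.7–479.9 → index 201–300; slope 99/61.2, offset 4.5.
AQI = 201 + 99/61.2·4.5 ≈ 208.28 ⇒ 208.
Site H 465.1: bracket 418.7–479.9 → index 201–300; slope 99/61.2, offset 46.4.
AQI = 201 + 99/61.2·46.4 ≈ 276.06 ⇒ 276.
AQIs: Site J=149, Site F=105, Site K=145, Site C=208, Site H=276. Sum = 149 + 105 + 145 + 208 + 276 = 883.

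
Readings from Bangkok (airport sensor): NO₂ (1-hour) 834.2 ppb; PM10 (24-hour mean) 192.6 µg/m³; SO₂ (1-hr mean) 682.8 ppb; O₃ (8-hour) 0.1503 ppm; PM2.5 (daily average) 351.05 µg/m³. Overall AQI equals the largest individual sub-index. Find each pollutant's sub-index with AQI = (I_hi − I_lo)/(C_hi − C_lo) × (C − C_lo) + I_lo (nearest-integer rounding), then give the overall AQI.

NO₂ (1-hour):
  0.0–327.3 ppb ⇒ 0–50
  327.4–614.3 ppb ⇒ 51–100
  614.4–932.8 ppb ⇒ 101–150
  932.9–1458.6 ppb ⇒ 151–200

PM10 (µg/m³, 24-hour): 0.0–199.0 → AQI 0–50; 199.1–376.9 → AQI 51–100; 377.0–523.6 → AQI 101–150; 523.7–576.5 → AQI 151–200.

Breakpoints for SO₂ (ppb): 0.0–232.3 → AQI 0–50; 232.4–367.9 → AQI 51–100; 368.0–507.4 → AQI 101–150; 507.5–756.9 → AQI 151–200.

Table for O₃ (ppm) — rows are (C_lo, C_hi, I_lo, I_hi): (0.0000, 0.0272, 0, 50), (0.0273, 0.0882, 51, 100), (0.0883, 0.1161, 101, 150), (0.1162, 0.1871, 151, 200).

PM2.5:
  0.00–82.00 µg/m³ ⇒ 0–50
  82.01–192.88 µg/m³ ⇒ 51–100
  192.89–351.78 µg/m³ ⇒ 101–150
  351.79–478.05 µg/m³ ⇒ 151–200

NO₂: 834.2 ∈ [614.4, 932.8] ↔ index [101, 150].
101 + (834.2−614.4)·(150−101)/(932.8−614.4) = 101 + 219.8·49/318.4 ≈ 134.83, so AQI = 135.
PM10: 192.6 lies in 0.0–199.0, so I_lo=0, I_hi=50, C_lo=0.0, C_hi=199.0.
(50−0)/(199.0−0.0) × (192.6−0.0) + 0 = 50/199.0 × 192.6 + 0 ≈ 48.39 → 48.
SO₂: 682.8 ∈ [507.5, 756.9] ↔ index [151, 200].
151 + (682.8−507.5)·(200−151)/(756.9−507.5) = 151 + 175.3·49/249.4 ≈ 185.44, so AQI = 185.
O₃: 0.1503 lies in 0.1162–0.1871, so I_lo=151, I_hi=200, C_lo=0.1162, C_hi=0.1871.
(200−151)/(0.1871−0.1162) × (0.1503−0.1162) + 151 = 49/0.0709 × 0.0341 + 151 ≈ 174.57 → 175.
PM2.5: 351.05 lies in 192.89–351.78, so I_lo=101, I_hi=150, C_lo=192.89, C_hi=351.78.
(150−101)/(351.78−192.89) × (351.05−192.89) + 101 = 49/158.89 × 158.16 + 101 ≈ 149.77 → 150.
Sub-indices: NO₂→135, PM10→48, SO₂→185, O₃→175, PM2.5→150. Overall AQI = max = 185; dominant pollutant is SO₂.

185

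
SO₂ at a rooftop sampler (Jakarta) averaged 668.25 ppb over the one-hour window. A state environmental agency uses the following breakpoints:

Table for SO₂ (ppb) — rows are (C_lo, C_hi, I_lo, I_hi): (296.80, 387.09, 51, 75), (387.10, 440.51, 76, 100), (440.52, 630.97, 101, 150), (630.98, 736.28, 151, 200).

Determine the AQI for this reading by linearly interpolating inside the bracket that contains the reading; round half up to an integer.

SO₂: row 630.98–736.28 (AQI 151–200). (200−151)·(668.25−630.98)/(736.28−630.98) + 151 = 49·37.27/105.30 + 151 ≈ 168.34 → 168.

168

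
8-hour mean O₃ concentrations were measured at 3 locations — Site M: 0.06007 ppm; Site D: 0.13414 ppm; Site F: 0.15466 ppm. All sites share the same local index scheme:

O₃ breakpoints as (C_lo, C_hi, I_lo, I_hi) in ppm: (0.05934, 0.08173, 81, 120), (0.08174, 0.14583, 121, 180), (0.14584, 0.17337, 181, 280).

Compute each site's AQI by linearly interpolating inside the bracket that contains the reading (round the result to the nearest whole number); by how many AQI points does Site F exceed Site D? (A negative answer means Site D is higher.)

Site M: 0.06007 ∈ [0.05934, 0.08173] ↔ index [81, 120].
81 + (0.06007−0.05934)·(120−81)/(0.08173−0.05934) = 81 + 0.00073·39/0.02239 ≈ 82.27, so AQI = 82.
Site D: 0.13414 lies in 0.08174–0.14583, so I_lo=121, I_hi=180, C_lo=0.08174, C_hi=0.14583.
(180−121)/(0.14583−0.08174) × (0.13414−0.08174) + 121 = 59/0.06409 × 0.05240 + 121 ≈ 169.24 → 169.
Site F: 0.15466 lies in 0.14584–0.17337, so I_lo=181, I_hi=280, C_lo=0.14584, C_hi=0.17337.
(280−181)/(0.17337−0.14584) × (0.15466−0.14584) + 181 = 99/0.02753 × 0.00882 + 181 ≈ 212.72 → 213.
AQIs: Site M=82, Site D=169, Site F=213. Site F (213) − Site D (169) = 44.

44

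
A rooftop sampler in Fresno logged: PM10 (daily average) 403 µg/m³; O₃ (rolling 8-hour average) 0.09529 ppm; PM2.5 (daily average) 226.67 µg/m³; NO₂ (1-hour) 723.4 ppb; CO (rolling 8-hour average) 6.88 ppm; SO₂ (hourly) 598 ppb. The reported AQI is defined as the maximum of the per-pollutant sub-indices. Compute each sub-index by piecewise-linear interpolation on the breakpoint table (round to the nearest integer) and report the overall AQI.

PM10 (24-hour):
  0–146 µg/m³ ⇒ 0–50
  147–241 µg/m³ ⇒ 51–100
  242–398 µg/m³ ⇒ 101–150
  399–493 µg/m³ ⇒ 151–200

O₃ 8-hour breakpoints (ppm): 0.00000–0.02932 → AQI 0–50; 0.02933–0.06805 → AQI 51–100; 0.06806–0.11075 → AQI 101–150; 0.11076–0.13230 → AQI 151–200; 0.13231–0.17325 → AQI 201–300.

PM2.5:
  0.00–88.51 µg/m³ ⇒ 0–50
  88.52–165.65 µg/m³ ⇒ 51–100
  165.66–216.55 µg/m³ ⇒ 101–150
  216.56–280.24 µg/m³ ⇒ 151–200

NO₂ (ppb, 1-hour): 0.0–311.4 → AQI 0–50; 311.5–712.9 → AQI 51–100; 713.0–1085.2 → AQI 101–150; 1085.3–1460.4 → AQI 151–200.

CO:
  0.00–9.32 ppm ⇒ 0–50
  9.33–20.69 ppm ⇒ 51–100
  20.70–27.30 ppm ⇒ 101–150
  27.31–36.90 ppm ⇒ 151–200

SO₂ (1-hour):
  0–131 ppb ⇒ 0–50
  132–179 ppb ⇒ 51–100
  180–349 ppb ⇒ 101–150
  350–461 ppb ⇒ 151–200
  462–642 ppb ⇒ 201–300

PM10: row 399–493 (AQI 151–200). (200−151)·(403−399)/(493−399) + 151 = 49·4/94 + 151 ≈ 153.09 → 153.
O₃: 0.09529 lies in 0.06806–0.11075, so I_lo=101, I_hi=150, C_lo=0.06806, C_hi=0.11075.
(150−101)/(0.11075−0.06806) × (0.09529−0.06806) + 101 = 49/0.04269 × 0.02723 + 101 ≈ 132.25 → 132.
PM2.5 226.67: bracket 216.56–280.24 → index 151–200; slope 49/63.68, offset 10.11.
AQI = 151 + 49/63.68·10.11 ≈ 158.78 ⇒ 159.
NO₂: 723.4 lies in 713.0–1085.2, so I_lo=101, I_hi=150, C_lo=713.0, C_hi=1085.2.
(150−101)/(1085.2−713.0) × (723.4−713.0) + 101 = 49/372.2 × 10.4 + 101 ≈ 102.37 → 102.
CO: row 0.00–9.32 (AQI 0–50). (50−0)·(6.88−0.00)/(9.32−0.00) + 0 = 50·6.88/9.32 + 0 ≈ 36.91 → 37.
SO₂: row 462–642 (AQI 201–300). (300−201)·(598−462)/(642−462) + 201 = 99·136/180 + 201 ≈ 275.80 → 276.
Sub-indices: PM10→153, O₃→132, PM2.5→159, NO₂→102, CO→37, SO₂→276. Overall AQI = max = 276; dominant pollutant is SO₂.

276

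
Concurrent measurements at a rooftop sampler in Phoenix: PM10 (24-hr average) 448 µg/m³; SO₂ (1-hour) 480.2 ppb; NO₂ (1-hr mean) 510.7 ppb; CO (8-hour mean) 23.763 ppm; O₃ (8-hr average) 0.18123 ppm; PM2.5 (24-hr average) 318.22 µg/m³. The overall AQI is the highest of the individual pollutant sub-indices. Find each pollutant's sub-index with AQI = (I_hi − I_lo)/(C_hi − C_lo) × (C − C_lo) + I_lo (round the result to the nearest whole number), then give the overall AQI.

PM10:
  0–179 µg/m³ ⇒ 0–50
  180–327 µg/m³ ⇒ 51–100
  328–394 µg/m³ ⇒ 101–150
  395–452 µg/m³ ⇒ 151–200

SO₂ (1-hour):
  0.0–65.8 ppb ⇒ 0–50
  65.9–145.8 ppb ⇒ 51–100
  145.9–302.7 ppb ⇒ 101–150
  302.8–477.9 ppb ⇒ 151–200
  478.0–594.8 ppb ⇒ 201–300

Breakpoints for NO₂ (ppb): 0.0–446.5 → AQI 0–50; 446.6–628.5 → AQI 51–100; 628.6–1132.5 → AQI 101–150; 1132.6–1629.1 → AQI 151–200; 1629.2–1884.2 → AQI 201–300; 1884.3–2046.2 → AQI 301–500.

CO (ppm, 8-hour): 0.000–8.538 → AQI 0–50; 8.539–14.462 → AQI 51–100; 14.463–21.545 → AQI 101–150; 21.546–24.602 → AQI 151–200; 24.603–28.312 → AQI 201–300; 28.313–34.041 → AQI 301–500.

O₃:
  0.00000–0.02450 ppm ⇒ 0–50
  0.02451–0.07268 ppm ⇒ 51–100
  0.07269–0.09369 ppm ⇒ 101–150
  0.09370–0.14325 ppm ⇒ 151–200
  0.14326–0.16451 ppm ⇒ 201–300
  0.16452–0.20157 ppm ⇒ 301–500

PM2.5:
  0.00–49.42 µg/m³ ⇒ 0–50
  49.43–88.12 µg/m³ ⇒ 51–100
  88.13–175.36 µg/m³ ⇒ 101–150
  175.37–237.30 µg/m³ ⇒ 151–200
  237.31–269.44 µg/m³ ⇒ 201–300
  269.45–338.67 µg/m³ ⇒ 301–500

441

PM10: 448 lies in 395–452, so I_lo=151, I_hi=200, C_lo=395, C_hi=452.
(200−151)/(452−395) × (448−395) + 151 = 49/57 × 53 + 151 ≈ 196.56 → 197.
SO₂: row 478.0–594.8 (AQI 201–300). (300−201)·(480.2−478.0)/(594.8−478.0) + 201 = 99·2.2/116.8 + 201 ≈ 202.86 → 203.
NO₂ 510.7: bracket 446.6–628.5 → index 51–100; slope 49/181.9, offset 64.1.
AQI = 51 + 49/181.9·64.1 ≈ 68.27 ⇒ 68.
CO: 23.763 lies in 21.546–24.602, so I_lo=151, I_hi=200, C_lo=21.546, C_hi=24.602.
(200−151)/(24.602−21.546) × (23.763−21.546) + 151 = 49/3.056 × 2.217 + 151 ≈ 186.55 → 187.
O₃ 0.18123: bracket 0.16452–0.20157 → index 301–500; slope 199/0.03705, offset 0.01671.
AQI = 301 + 199/0.03705·0.01671 ≈ 390.75 ⇒ 391.
PM2.5: 318.22 ∈ [269.45, 338.67] ↔ index [301, 500].
301 + (318.22−269.45)·(500−301)/(338.67−269.45) = 301 + 48.77·199/69.22 ≈ 441.21, so AQI = 441.
Sub-indices: PM10→197, SO₂→203, NO₂→68, CO→187, O₃→391, PM2.5→441. Overall AQI = max = 441; dominant pollutant is PM2.5.
AQI 441: Hazardous.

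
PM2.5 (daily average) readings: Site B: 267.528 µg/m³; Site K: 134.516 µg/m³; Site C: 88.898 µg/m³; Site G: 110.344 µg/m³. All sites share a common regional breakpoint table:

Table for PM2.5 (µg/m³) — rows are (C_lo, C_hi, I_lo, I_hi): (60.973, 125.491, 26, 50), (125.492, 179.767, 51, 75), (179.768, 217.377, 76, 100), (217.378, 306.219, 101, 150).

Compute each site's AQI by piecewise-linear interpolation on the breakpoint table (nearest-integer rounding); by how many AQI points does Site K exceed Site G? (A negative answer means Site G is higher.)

11

Site B: row 217.378–306.219 (AQI 101–150). (150−101)·(267.528−217.378)/(306.219−217.378) + 101 = 49·50.150/88.841 + 101 ≈ 128.66 → 129.
Site K: 134.516 lies in 125.492–179.767, so I_lo=51, I_hi=75, C_lo=125.492, C_hi=179.767.
(75−51)/(179.767−125.492) × (134.516−125.492) + 51 = 24/54.275 × 9.024 + 51 ≈ 54.99 → 55.
Site C: 88.898 lies in 60.973–125.491, so I_lo=26, I_hi=50, C_lo=60.973, C_hi=125.491.
(50−26)/(125.491−60.973) × (88.898−60.973) + 26 = 24/64.518 × 27.925 + 26 ≈ 36.39 → 36.
Site G 110.344: bracket 60.973–125.491 → index 26–50; slope 24/64.518, offset 49.371.
AQI = 26 + 24/64.518·49.371 ≈ 44.37 ⇒ 44.
AQIs: Site B=129, Site K=55, Site C=36, Site G=44. Site K (55) − Site G (44) = 11.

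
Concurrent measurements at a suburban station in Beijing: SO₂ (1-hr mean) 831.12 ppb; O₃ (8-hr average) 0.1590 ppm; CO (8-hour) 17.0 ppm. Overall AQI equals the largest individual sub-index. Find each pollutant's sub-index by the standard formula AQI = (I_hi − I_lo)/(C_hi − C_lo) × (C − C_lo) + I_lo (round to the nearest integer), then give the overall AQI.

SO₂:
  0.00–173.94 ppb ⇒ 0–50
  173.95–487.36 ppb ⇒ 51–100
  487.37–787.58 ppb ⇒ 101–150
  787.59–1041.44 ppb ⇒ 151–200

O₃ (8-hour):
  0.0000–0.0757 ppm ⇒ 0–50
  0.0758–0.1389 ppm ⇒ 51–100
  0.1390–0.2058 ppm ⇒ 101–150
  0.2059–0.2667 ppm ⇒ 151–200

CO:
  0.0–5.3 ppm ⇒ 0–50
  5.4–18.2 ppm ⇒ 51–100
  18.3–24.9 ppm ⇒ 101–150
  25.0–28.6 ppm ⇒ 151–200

SO₂: 831.12 ∈ [787.59, 1041.44] ↔ index [151, 200].
151 + (831.12−787.59)·(200−151)/(1041.44−787.59) = 151 + 43.53·49/253.85 ≈ 159.40, so AQI = 159.
O₃: 0.1590 lies in 0.1390–0.2058, so I_lo=101, I_hi=150, C_lo=0.1390, C_hi=0.2058.
(150−101)/(0.2058−0.1390) × (0.1590−0.1390) + 101 = 49/0.0668 × 0.0200 + 101 ≈ 115.67 → 116.
CO: row 5.4–18.2 (AQI 51–100). (100−51)·(17.0−5.4)/(18.2−5.4) + 51 = 49·11.6/12.8 + 51 ≈ 95.41 → 95.
Sub-indices: SO₂→159, O₃→116, CO→95. Overall AQI = max = 159; dominant pollutant is SO₂.

159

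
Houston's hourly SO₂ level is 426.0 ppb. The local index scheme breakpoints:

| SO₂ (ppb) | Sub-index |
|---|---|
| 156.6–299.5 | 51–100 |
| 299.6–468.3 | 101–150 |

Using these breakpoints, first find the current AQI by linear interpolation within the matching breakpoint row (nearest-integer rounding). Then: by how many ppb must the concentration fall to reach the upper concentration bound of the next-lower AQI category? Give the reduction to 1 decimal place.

126.5

SO₂ 426.0: bracket 299.6–468.3 → index 101–150; slope 49/168.7, offset 126.4.
AQI = 101 + 49/168.7·126.4 ≈ 137.71 ⇒ 138.
Current AQI 138 is in the Unhealthy for Sensitive Groups range (101–150). The next-lower category tops out at AQI 100, whose upper concentration bound is 299.5 ppb.
Reduction needed = 426.0 − 299.5 = 126.5 ppb.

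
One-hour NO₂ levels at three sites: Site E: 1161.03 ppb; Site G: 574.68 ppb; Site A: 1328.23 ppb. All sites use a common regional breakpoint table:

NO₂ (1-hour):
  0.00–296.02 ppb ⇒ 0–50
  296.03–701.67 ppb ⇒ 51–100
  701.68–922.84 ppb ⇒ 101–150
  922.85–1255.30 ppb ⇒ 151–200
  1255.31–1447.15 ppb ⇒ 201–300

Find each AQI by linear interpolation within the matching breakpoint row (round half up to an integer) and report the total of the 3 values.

Site E: 1161.03 ∈ [922.85, 1255.30] ↔ index [151, 200].
151 + (1161.03−922.85)·(200−151)/(1255.30−922.85) = 151 + 238.18·49/332.45 ≈ 186.11, so AQI = 186.
Site G 574.68: bracket 296.03–701.67 → index 51–100; slope 49/405.64, offset 278.65.
AQI = 51 + 49/405.64·278.65 ≈ 84.66 ⇒ 85.
Site A: 1328.23 ∈ [1255.31, 1447.15] ↔ index [201, 300].
201 + (1328.23−1255.31)·(300−201)/(1447.15−1255.31) = 201 + 72.92·99/191.84 ≈ 238.63, so AQI = 239.
AQIs: Site E=186, Site G=85, Site A=239. Sum = 186 + 85 + 239 = 510.

510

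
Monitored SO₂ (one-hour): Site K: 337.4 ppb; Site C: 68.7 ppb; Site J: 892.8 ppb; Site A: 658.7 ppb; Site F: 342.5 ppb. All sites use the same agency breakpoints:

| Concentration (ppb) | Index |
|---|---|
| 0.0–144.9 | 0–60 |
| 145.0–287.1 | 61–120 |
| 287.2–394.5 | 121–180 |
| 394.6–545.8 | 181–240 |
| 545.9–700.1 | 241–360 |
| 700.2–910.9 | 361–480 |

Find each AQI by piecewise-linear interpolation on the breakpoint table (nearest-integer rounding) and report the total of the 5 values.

1126

Site K: row 287.2–394.5 (AQI 121–180). (180−121)·(337.4−287.2)/(394.5−287.2) + 121 = 59·50.2/107.3 + 121 ≈ 148.60 → 149.
Site C 68.7: bracket 0.0–144.9 → index 0–60; slope 60/144.9, offset 68.7.
AQI = 0 + 60/144.9·68.7 ≈ 28.45 ⇒ 28.
Site J: row 700.2–910.9 (AQI 361–480). (480−361)·(892.8−700.2)/(910.9−700.2) + 361 = 119·192.6/210.7 + 361 ≈ 469.78 → 470.
Site A: 658.7 ∈ [545.9, 700.1] ↔ index [241, 360].
241 + (658.7−545.9)·(360−241)/(700.1−545.9) = 241 + 112.8·119/154.2 ≈ 328.05, so AQI = 328.
Site F: row 287.2–394.5 (AQI 121–180). (180−121)·(342.5−287.2)/(394.5−287.2) + 121 = 59·55.3/107.3 + 121 ≈ 151.41 → 151.
AQIs: Site K=149, Site C=28, Site J=470, Site A=328, Site F=151. Sum = 149 + 28 + 470 + 328 + 151 = 1126.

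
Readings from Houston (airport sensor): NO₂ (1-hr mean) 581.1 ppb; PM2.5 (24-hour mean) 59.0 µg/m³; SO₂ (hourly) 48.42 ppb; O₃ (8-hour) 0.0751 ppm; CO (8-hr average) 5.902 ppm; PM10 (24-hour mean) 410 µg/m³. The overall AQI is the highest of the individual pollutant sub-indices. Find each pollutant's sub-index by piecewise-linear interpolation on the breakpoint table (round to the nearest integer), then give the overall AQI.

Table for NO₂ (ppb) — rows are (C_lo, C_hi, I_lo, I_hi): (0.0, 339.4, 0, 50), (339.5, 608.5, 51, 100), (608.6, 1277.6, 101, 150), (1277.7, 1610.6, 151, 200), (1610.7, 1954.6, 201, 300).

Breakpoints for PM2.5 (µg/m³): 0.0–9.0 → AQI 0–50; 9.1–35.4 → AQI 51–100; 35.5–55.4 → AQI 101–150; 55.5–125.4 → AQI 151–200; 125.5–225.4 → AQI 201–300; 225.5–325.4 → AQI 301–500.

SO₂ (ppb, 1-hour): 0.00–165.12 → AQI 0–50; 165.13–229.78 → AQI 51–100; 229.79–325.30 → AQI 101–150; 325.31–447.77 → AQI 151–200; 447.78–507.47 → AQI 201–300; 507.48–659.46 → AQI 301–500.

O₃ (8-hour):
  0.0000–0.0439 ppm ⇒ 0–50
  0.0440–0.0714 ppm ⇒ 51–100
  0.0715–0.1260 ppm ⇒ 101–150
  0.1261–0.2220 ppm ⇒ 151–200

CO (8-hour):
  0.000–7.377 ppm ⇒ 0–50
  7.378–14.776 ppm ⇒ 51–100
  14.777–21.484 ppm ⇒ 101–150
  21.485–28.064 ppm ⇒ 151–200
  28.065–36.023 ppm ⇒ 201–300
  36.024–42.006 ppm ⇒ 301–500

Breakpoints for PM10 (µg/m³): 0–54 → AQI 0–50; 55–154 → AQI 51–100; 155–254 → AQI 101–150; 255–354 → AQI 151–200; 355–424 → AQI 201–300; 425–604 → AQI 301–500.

280

NO₂ 581.1: bracket 339.5–608.5 → index 51–100; slope 49/269.0, offset 241.6.
AQI = 51 + 49/269.0·241.6 ≈ 95.01 ⇒ 95.
PM2.5: 59.0 lies in 55.5–125.4, so I_lo=151, I_hi=200, C_lo=55.5, C_hi=125.4.
(200−151)/(125.4−55.5) × (59.0−55.5) + 151 = 49/69.9 × 3.5 + 151 ≈ 153.45 → 153.
SO₂: row 0.00–165.12 (AQI 0–50). (50−0)·(48.42−0.00)/(165.12−0.00) + 0 = 50·48.42/165.12 + 0 ≈ 14.66 → 15.
O₃ 0.0751: bracket 0.0715–0.1260 → index 101–150; slope 49/0.0545, offset 0.0036.
AQI = 101 + 49/0.0545·0.0036 ≈ 104.24 ⇒ 104.
CO: row 0.000–7.377 (AQI 0–50). (50−0)·(5.902−0.000)/(7.377−0.000) + 0 = 50·5.902/7.377 + 0 ≈ 40.00 → 40.
PM10: 410 lies in 355–424, so I_lo=201, I_hi=300, C_lo=355, C_hi=424.
(300−201)/(424−355) × (410−355) + 201 = 99/69 × 55 + 201 ≈ 279.91 → 280.
Sub-indices: NO₂→95, PM2.5→153, SO₂→15, O₃→104, CO→40, PM10→280. Overall AQI = max = 280; dominant pollutant is PM10.
AQI 280: Very Unhealthy.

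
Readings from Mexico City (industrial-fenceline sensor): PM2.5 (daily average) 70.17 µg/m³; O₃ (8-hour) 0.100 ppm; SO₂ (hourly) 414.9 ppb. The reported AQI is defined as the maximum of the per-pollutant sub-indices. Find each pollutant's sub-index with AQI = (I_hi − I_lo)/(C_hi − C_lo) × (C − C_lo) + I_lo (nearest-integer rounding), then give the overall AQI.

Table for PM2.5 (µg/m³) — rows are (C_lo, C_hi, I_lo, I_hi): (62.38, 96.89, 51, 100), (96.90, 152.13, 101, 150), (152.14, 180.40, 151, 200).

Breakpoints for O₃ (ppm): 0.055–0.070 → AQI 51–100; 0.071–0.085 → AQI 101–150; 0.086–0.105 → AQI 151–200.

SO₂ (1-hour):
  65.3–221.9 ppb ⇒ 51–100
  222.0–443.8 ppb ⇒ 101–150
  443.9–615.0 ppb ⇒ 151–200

187

PM2.5: row 62.38–96.89 (AQI 51–100). (100−51)·(70.17−62.38)/(96.89−62.38) + 51 = 49·7.79/34.51 + 51 ≈ 62.06 → 62.
O₃ 0.100: bracket 0.086–0.105 → index 151–200; slope 49/0.019, offset 0.014.
AQI = 151 + 49/0.019·0.014 ≈ 187.11 ⇒ 187.
SO₂ 414.9: bracket 222.0–443.8 → index 101–150; slope 49/221.8, offset 192.9.
AQI = 101 + 49/221.8·192.9 ≈ 143.62 ⇒ 144.
Sub-indices: PM2.5→62, O₃→187, SO₂→144. Overall AQI = max = 187; dominant pollutant is O₃.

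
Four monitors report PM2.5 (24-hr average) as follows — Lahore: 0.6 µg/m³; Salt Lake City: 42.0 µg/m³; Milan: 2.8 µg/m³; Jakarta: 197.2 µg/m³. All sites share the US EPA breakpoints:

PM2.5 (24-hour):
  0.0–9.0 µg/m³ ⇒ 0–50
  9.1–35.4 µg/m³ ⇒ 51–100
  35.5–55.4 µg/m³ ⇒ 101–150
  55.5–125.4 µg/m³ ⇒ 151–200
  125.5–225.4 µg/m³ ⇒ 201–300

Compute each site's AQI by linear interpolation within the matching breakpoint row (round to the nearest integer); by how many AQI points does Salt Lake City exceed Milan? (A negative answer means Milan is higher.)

Lahore: 0.6 lies in 0.0–9.0, so I_lo=0, I_hi=50, C_lo=0.0, C_hi=9.0.
(50−0)/(9.0−0.0) × (0.6−0.0) + 0 = 50/9.0 × 0.6 + 0 ≈ 3.33 → 3.
Salt Lake City 42.0: bracket 35.5–55.4 → index 101–150; slope 49/19.9, offset 6.5.
AQI = 101 + 49/19.9·6.5 ≈ 117.01 ⇒ 117.
Milan: 2.8 lies in 0.0–9.0, so I_lo=0, I_hi=50, C_lo=0.0, C_hi=9.0.
(50−0)/(9.0−0.0) × (2.8−0.0) + 0 = 50/9.0 × 2.8 + 0 ≈ 15.56 → 16.
Jakarta: 197.2 lies in 125.5–225.4, so I_lo=201, I_hi=300, C_lo=125.5, C_hi=225.4.
(300−201)/(225.4−125.5) × (197.2−125.5) + 201 = 99/99.9 × 71.7 + 201 ≈ 272.05 → 272.
AQIs: Lahore=3, Salt Lake City=117, Milan=16, Jakarta=272. Salt Lake City (117) − Milan (16) = 101.

101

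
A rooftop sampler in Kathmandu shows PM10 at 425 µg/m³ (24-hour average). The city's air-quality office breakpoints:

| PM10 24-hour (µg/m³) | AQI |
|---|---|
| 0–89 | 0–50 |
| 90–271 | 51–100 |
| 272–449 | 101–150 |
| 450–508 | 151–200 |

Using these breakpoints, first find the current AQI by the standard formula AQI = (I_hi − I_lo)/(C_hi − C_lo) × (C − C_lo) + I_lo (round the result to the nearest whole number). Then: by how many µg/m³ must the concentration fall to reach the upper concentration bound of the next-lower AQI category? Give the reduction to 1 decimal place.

PM10: 425 lies in 272–449, so I_lo=101, I_hi=150, C_lo=272, C_hi=449.
(150−101)/(449−272) × (425−272) + 101 = 49/177 × 153 + 101 ≈ 143.36 → 143.
Current AQI 143 is in the Unhealthy for Sensitive Groups range (101–150). The next-lower category tops out at AQI 100, whose upper concentration bound is 271 µg/m³.
Reduction needed = 425 − 271 = 154.0 µg/m³.

154.0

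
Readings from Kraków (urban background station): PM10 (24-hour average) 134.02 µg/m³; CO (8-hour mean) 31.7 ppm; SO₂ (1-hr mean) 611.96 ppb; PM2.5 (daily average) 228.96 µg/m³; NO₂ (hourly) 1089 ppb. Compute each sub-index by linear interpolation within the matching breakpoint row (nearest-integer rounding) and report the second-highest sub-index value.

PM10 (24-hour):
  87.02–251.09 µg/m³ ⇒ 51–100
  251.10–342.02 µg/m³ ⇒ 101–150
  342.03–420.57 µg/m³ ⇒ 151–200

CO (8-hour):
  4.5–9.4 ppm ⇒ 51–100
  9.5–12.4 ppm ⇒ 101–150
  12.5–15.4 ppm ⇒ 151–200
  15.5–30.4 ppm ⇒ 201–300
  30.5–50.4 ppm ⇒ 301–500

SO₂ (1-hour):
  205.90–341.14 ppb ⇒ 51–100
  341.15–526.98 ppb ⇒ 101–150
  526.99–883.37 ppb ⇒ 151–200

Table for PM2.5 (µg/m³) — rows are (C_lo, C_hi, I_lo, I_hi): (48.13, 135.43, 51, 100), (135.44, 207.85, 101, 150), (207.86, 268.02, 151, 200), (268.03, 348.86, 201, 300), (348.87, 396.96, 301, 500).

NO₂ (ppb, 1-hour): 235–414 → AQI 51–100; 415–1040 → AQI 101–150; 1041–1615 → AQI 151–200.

168

PM10: 134.02 ∈ [87.02, 251.09] ↔ index [51, 100].
51 + (134.02−87.02)·(100−51)/(251.09−87.02) = 51 + 47.00·49/164.07 ≈ 65.04, so AQI = 65.
CO: 31.7 ∈ [30.5, 50.4] ↔ index [301, 500].
301 + (31.7−30.5)·(500−301)/(50.4−30.5) = 301 + 1.2·199/19.9 ≈ 313.00, so AQI = 313.
SO₂: 611.96 lies in 526.99–883.37, so I_lo=151, I_hi=200, C_lo=526.99, C_hi=883.37.
(200−151)/(883.37−526.99) × (611.96−526.99) + 151 = 49/356.38 × 84.97 + 151 ≈ 162.68 → 163.
PM2.5: row 207.86–268.02 (AQI 151–200). (200−151)·(228.96−207.86)/(268.02−207.86) + 151 = 49·21.10/60.16 + 151 ≈ 168.19 → 168.
NO₂: row 1041–1615 (AQI 151–200). (200−151)·(1089−1041)/(1615−1041) + 151 = 49·48/574 + 151 ≈ 155.10 → 155.
Sub-indices: PM10→65, CO→313, SO₂→163, PM2.5→168, NO₂→155. Ranked high→low: 313, 168, 163, 155, 65. Second-highest sub-index = 168.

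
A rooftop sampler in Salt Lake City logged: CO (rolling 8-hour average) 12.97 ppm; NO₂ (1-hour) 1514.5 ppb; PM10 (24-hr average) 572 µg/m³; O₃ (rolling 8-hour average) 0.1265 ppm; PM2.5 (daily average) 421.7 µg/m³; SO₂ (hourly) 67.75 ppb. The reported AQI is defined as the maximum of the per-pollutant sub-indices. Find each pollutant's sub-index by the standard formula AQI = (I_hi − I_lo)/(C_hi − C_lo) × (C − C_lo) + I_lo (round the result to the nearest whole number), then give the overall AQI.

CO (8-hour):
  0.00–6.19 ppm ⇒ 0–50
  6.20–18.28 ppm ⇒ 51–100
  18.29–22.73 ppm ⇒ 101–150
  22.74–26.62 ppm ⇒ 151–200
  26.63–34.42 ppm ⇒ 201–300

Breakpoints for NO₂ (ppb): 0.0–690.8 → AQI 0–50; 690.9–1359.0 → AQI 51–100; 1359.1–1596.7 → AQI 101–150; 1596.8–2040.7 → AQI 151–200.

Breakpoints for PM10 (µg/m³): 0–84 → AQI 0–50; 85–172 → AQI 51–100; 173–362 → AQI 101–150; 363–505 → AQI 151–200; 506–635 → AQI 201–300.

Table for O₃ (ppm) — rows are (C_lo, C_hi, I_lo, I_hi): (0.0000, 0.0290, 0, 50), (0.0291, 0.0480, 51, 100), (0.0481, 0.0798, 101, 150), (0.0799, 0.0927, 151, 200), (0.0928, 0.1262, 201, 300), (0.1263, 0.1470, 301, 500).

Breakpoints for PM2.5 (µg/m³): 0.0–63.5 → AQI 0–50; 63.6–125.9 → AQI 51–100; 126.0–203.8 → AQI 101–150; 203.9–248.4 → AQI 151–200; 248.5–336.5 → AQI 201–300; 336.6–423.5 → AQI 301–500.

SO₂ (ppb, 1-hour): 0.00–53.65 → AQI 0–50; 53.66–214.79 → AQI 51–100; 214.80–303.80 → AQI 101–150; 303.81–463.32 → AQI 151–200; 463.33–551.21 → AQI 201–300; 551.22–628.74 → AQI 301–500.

CO: 12.97 lies in 6.20–18.28, so I_lo=51, I_hi=100, C_lo=6.20, C_hi=18.28.
(100−51)/(18.28−6.20) × (12.97−6.20) + 51 = 49/12.08 × 6.77 + 51 ≈ 78.46 → 78.
NO₂: row 1359.1–1596.7 (AQI 101–150). (150−101)·(1514.5−1359.1)/(1596.7−1359.1) + 101 = 49·155.4/237.6 + 101 ≈ 133.05 → 133.
PM10: 572 lies in 506–635, so I_lo=201, I_hi=300, C_lo=506, C_hi=635.
(300−201)/(635−506) × (572−506) + 201 = 99/129 × 66 + 201 ≈ 251.65 → 252.
O₃: 0.1265 lies in 0.1263–0.1470, so I_lo=301, I_hi=500, C_lo=0.1263, C_hi=0.1470.
(500−301)/(0.1470−0.1263) × (0.1265−0.1263) + 301 = 199/0.0207 × 0.0002 + 301 ≈ 302.92 → 303.
PM2.5: row 336.6–423.5 (AQI 301–500). (500−301)·(421.7−336.6)/(423.5−336.6) + 301 = 199·85.1/86.9 + 301 ≈ 495.88 → 496.
SO₂: 67.75 ∈ [53.66, 214.79] ↔ index [51, 100].
51 + (67.75−53.66)·(100−51)/(214.79−53.66) = 51 + 14.09·49/161.13 ≈ 55.28, so AQI = 55.
Sub-indices: CO→78, NO₂→133, PM10→252, O₃→303, PM2.5→496, SO₂→55. Overall AQI = max = 496; dominant pollutant is PM2.5.

496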